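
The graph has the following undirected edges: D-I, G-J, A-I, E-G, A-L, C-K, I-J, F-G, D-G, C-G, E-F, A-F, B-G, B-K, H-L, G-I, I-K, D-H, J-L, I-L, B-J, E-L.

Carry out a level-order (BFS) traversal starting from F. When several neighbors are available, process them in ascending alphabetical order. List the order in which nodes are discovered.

Visit F; enqueue A, E, G → queue [A, E, G]
Visit A; enqueue I, L → queue [E, G, I, L]
Visit E → queue [G, I, L]
Visit G; enqueue B, C, D, J → queue [I, L, B, C, D, J]
Visit I; enqueue K → queue [L, B, C, D, J, K]
Visit L; enqueue H → queue [B, C, D, J, K, H]
Visit B → queue [C, D, J, K, H]
Visit C → queue [D, J, K, H]
Visit D → queue [J, K, H]
Visit J → queue [K, H]
Visit K → queue [H]
Visit H → queue []

F -> A -> E -> G -> I -> L -> B -> C -> D -> J -> K -> H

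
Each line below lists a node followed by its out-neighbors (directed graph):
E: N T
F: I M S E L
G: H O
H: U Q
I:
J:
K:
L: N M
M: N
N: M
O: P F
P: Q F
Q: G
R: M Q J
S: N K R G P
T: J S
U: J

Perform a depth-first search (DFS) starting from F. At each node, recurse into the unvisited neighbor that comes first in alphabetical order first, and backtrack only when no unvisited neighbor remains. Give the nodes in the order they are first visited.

Visit F
F → E
E → N
N → M
E → T
T → J
T → S
S → G
G → H
H → Q
H → U
G → O
O → P
S → K
S → R
F → I
F → L

F, E, N, M, T, J, S, G, H, Q, U, O, P, K, R, I, L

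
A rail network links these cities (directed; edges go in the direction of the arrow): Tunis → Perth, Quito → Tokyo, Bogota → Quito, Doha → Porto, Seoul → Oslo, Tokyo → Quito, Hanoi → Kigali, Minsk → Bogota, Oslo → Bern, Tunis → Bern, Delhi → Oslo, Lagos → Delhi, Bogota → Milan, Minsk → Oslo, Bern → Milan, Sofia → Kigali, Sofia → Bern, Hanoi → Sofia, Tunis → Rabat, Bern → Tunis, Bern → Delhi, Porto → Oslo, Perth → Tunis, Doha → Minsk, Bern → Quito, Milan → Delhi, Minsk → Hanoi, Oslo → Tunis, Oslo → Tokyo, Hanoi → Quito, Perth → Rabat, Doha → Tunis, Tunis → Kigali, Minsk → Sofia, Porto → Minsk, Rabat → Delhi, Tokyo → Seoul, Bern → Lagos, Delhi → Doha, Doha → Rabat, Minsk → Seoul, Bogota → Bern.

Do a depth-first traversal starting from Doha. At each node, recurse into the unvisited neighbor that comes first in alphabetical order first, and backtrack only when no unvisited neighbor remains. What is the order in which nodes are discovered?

Visit Doha
Doha → Minsk
Minsk → Bogota
Bogota → Bern
Bern → Delhi
Delhi → Oslo
Oslo → Tokyo
Tokyo → Quito
Tokyo → Seoul
Oslo → Tunis
Tunis → Kigali
Tunis → Perth
Perth → Rabat
Bern → Lagos
Bern → Milan
Minsk → Hanoi
Hanoi → Sofia
Doha → Porto

Doha Minsk Bogota Bern Delhi Oslo Tokyo Quito Seoul Tunis Kigali Perth Rabat Lagos Milan Hanoi Sofia Porto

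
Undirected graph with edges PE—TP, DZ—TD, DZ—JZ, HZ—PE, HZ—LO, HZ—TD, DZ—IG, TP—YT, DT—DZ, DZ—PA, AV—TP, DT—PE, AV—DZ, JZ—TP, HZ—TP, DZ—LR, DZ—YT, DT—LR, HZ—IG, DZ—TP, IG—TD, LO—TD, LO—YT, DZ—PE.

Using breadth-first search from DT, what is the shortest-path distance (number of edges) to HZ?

2

Level 0: DT
Level 1: DZ, LR, PE
Level 2: AV, HZ, IG, JZ, PA, TD, TP, YT
Level 3: LO
HZ first appears at level 2.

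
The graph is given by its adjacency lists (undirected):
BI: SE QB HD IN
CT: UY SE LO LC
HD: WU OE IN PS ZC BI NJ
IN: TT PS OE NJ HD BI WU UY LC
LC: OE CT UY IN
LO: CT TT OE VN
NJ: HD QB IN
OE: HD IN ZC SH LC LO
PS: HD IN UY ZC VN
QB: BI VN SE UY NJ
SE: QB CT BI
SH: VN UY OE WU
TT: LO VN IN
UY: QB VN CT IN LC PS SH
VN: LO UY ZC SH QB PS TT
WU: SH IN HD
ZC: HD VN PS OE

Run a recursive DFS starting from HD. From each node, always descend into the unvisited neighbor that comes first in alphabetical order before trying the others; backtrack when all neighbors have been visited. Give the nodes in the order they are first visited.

HD → BI → IN → LC → CT → LO → OE → SH → UY → PS → VN → QB → NJ → SE → TT → ZC → WU

Visit HD
HD → BI
BI → IN
IN → LC
LC → CT
CT → LO
LO → OE
OE → SH
SH → UY
UY → PS
PS → VN
VN → QB
QB → NJ
QB → SE
VN → TT
VN → ZC
SH → WU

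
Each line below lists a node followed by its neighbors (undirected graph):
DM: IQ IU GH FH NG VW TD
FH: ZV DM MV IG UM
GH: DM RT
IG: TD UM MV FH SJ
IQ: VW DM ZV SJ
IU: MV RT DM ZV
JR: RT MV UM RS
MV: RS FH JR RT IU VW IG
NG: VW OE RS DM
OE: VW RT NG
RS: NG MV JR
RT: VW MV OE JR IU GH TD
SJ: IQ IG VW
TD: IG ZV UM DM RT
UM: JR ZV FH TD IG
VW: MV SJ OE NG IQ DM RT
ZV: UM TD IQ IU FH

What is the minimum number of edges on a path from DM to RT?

2

Level 0: DM
Level 1: FH, GH, IQ, IU, NG, TD, VW
Level 2: IG, MV, OE, RS, RT, SJ, UM, ZV
Level 3: JR
RT first appears at level 2.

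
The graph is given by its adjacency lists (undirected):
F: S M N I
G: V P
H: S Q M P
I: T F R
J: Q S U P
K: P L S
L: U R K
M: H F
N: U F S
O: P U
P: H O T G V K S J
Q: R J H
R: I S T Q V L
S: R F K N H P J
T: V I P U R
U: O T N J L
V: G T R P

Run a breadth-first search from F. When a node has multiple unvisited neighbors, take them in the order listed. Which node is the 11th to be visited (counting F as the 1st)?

Visit F; enqueue S, M, N, I → queue [S, M, N, I]
Visit S; enqueue R, K, H, P, J → queue [M, N, I, R, K, H, P, J]
Visit M → queue [N, I, R, K, H, P, J]
Visit N; enqueue U → queue [I, R, K, H, P, J, U]
Visit I; enqueue T → queue [R, K, H, P, J, U, T]
Visit R; enqueue Q, V, L → queue [K, H, P, J, U, T, Q, V, L]
Visit K → queue [H, P, J, U, T, Q, V, L]
Visit H → queue [P, J, U, T, Q, V, L]
Visit P; enqueue O, G → queue [J, U, T, Q, V, L, O, G]
Visit J → queue [U, T, Q, V, L, O, G]
Visit U → queue [T, Q, V, L, O, G]
Visit T → queue [Q, V, L, O, G]
Visit Q → queue [V, L, O, G]
Visit V → queue [L, O, G]
Visit L → queue [O, G]
Visit O → queue [G]
Visit G → queue []

Visit order: F, S, M, N, I, R, K, H, P, J, U, T, Q, V, L, O, G

U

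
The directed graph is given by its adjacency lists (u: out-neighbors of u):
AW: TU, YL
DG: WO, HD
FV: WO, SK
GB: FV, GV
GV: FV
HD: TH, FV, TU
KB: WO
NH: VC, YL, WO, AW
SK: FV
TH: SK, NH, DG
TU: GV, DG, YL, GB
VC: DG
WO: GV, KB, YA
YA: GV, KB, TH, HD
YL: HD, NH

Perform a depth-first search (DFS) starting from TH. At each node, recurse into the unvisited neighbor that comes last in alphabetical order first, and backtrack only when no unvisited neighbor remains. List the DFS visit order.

Visit TH
TH → SK
SK → FV
FV → WO
WO → YA
YA → KB
YA → HD
HD → TU
TU → YL
YL → NH
NH → VC
VC → DG
NH → AW
TU → GV
TU → GB

TH -> SK -> FV -> WO -> YA -> KB -> HD -> TU -> YL -> NH -> VC -> DG -> AW -> GV -> GB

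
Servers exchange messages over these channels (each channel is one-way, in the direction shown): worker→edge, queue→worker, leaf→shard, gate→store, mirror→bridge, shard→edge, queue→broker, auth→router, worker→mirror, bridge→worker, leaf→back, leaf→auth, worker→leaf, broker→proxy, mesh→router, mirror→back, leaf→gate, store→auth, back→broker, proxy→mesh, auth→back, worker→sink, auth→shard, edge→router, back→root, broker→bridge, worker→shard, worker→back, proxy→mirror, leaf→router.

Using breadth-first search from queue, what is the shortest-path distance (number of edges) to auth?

3

Level 0: queue
Level 1: broker, worker
Level 2: back, bridge, edge, leaf, mirror, proxy, shard, sink
Level 3: auth, gate, mesh, root, router
Level 4: store
auth first appears at level 3.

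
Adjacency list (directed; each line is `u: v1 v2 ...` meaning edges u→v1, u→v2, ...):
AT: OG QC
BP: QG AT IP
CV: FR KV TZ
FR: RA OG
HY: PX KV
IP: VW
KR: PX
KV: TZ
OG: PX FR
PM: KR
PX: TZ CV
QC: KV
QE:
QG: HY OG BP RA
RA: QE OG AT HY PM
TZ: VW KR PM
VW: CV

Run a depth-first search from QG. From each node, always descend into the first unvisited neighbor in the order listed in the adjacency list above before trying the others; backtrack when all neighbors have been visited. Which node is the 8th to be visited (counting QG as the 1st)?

Visit QG
QG → HY
HY → PX
PX → TZ
TZ → VW
VW → CV
CV → FR
FR → RA
RA → QE
RA → OG
RA → AT
AT → QC
QC → KV
RA → PM
PM → KR
QG → BP
BP → IP

Visit order: QG, HY, PX, TZ, VW, CV, FR, RA, QE, OG, AT, QC, KV, PM, KR, BP, IP

RA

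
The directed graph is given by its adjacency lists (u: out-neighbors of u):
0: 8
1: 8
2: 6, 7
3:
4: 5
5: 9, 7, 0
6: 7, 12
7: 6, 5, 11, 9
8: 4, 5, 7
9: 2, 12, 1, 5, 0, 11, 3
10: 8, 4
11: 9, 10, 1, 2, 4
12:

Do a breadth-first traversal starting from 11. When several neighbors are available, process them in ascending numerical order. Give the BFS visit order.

Visit 11; enqueue 1, 2, 4, 9, 10 → queue [1, 2, 4, 9, 10]
Visit 1; enqueue 8 → queue [2, 4, 9, 10, 8]
Visit 2; enqueue 6, 7 → queue [4, 9, 10, 8, 6, 7]
Visit 4; enqueue 5 → queue [9, 10, 8, 6, 7, 5]
Visit 9; enqueue 0, 3, 12 → queue [10, 8, 6, 7, 5, 0, 3, 12]
Visit 10 → queue [8, 6, 7, 5, 0, 3, 12]
Visit 8 → queue [6, 7, 5, 0, 3, 12]
Visit 6 → queue [7, 5, 0, 3, 12]
Visit 7 → queue [5, 0, 3, 12]
Visit 5 → queue [0, 3, 12]
Visit 0 → queue [3, 12]
Visit 3 → queue [12]
Visit 12 → queue []

11 -> 1 -> 2 -> 4 -> 9 -> 10 -> 8 -> 6 -> 7 -> 5 -> 0 -> 3 -> 12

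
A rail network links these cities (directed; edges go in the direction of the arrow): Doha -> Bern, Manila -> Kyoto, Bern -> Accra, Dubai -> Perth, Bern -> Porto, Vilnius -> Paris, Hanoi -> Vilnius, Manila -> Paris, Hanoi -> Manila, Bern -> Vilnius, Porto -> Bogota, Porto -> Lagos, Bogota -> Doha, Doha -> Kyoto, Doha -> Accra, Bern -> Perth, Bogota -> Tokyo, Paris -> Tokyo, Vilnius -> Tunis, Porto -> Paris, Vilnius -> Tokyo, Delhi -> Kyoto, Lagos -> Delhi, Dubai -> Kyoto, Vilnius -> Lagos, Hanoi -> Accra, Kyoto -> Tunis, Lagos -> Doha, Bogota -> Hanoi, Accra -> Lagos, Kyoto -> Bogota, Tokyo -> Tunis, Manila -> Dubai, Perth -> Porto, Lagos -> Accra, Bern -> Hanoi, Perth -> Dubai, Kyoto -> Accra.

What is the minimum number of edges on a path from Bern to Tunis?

Level 0: Bern
Level 1: Accra, Hanoi, Perth, Porto, Vilnius
Level 2: Bogota, Dubai, Lagos, Manila, Paris, Tokyo, Tunis
Level 3: Delhi, Doha, Kyoto
Tunis first appears at level 2.

2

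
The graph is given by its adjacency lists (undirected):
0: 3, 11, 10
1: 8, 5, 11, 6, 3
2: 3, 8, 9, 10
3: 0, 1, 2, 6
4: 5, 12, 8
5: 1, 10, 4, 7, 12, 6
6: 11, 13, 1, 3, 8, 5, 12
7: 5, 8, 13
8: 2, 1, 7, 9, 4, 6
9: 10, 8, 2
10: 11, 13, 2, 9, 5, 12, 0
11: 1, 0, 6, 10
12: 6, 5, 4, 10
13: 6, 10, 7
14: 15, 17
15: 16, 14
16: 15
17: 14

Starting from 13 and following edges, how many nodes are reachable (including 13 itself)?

14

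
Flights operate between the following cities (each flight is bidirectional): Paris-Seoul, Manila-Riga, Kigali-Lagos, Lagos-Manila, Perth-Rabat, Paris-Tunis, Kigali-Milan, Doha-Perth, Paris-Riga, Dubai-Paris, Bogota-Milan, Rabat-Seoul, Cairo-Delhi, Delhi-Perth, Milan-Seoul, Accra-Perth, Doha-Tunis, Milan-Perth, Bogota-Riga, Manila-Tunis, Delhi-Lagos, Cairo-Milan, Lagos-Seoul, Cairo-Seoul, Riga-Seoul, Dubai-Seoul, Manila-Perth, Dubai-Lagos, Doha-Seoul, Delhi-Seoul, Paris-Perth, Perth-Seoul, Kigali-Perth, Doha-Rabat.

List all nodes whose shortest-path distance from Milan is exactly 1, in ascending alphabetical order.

Level 0: Milan
Level 1: Bogota, Cairo, Kigali, Perth, Seoul
Level 2: Accra, Delhi, Doha, Dubai, Lagos, Manila, Paris, Rabat, Riga
Level 3: Tunis

Bogota, Cairo, Kigali, Perth, Seoul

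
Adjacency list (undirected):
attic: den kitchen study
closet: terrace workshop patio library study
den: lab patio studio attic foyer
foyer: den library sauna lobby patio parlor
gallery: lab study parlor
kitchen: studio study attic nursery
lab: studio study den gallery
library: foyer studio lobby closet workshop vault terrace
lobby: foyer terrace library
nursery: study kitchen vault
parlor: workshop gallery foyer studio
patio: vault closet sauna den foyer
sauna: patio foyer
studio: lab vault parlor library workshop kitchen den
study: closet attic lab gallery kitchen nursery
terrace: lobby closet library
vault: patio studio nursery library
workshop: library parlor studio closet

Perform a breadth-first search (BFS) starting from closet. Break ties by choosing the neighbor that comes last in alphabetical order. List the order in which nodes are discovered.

closet workshop terrace study patio library studio parlor lobby nursery lab kitchen gallery attic vault sauna foyer den

Visit closet; enqueue workshop, terrace, study, patio, library → queue [workshop, terrace, study, patio, library]
Visit workshop; enqueue studio, parlor → queue [terrace, study, patio, library, studio, parlor]
Visit terrace; enqueue lobby → queue [study, patio, library, studio, parlor, lobby]
Visit study; enqueue nursery, lab, kitchen, gallery, attic → queue [patio, library, studio, parlor, lobby, nursery, lab, kitchen, gallery, attic]
Visit patio; enqueue vault, sauna, foyer, den → queue [library, studio, parlor, lobby, nursery, lab, kitchen, gallery, attic, vault, sauna, foyer, den]
Visit library → queue [studio, parlor, lobby, nursery, lab, kitchen, gallery, attic, vault, sauna, foyer, den]
Visit studio → queue [parlor, lobby, nursery, lab, kitchen, gallery, attic, vault, sauna, foyer, den]
Visit parlor → queue [lobby, nursery, lab, kitchen, gallery, attic, vault, sauna, foyer, den]
Visit lobby → queue [nursery, lab, kitchen, gallery, attic, vault, sauna, foyer, den]
Visit nursery → queue [lab, kitchen, gallery, attic, vault, sauna, foyer, den]
Visit lab → queue [kitchen, gallery, attic, vault, sauna, foyer, den]
Visit kitchen → queue [gallery, attic, vault, sauna, foyer, den]
Visit gallery → queue [attic, vault, sauna, foyer, den]
Visit attic → queue [vault, sauna, foyer, den]
Visit vault → queue [sauna, foyer, den]
Visit sauna → queue [foyer, den]
Visit foyer → queue [den]
Visit den → queue []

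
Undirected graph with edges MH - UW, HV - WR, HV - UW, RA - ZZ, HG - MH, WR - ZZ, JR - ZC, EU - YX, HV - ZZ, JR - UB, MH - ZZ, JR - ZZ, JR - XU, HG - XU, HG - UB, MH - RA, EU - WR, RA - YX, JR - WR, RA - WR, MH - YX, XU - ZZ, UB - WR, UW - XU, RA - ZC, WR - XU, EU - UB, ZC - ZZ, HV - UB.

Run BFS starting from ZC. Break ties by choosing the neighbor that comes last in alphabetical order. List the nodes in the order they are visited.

ZC, ZZ, RA, JR, XU, WR, MH, HV, YX, UB, UW, HG, EU

Visit ZC; enqueue ZZ, RA, JR → queue [ZZ, RA, JR]
Visit ZZ; enqueue XU, WR, MH, HV → queue [RA, JR, XU, WR, MH, HV]
Visit RA; enqueue YX → queue [JR, XU, WR, MH, HV, YX]
Visit JR; enqueue UB → queue [XU, WR, MH, HV, YX, UB]
Visit XU; enqueue UW, HG → queue [WR, MH, HV, YX, UB, UW, HG]
Visit WR; enqueue EU → queue [MH, HV, YX, UB, UW, HG, EU]
Visit MH → queue [HV, YX, UB, UW, HG, EU]
Visit HV → queue [YX, UB, UW, HG, EU]
Visit YX → queue [UB, UW, HG, EU]
Visit UB → queue [UW, HG, EU]
Visit UW → queue [HG, EU]
Visit HG → queue [EU]
Visit EU → queue []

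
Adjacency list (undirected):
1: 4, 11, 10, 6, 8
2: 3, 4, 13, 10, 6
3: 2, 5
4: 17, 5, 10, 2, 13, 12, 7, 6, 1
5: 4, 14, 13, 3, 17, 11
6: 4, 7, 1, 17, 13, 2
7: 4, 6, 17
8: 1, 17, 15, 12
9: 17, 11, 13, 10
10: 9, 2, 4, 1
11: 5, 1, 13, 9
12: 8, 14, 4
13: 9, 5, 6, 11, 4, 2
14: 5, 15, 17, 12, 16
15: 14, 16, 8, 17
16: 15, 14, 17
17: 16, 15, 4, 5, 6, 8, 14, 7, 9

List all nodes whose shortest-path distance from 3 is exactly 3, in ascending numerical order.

Level 0: 3
Level 1: 2, 5
Level 2: 4, 6, 10, 11, 13, 14, 17
Level 3: 1, 7, 8, 9, 12, 15, 16

1, 7, 8, 9, 12, 15, 16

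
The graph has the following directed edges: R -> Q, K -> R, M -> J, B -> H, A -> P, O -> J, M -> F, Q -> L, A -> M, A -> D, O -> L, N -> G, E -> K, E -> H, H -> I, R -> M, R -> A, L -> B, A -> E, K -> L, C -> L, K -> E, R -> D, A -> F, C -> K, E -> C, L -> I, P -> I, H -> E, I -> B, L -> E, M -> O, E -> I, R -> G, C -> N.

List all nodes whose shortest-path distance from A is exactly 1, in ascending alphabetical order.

D, E, F, M, P

Level 0: A
Level 1: D, E, F, M, P
Level 2: C, H, I, J, K, O
Level 3: B, L, N, R
Level 4: G, Q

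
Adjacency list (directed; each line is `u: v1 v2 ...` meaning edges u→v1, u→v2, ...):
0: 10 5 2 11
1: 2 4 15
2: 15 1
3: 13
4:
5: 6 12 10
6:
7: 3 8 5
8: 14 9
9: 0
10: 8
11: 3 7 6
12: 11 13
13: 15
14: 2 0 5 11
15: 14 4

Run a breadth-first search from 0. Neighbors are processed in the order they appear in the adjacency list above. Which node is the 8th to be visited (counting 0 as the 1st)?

12

Visit 0; enqueue 10, 5, 2, 11 → queue [10, 5, 2, 11]
Visit 10; enqueue 8 → queue [5, 2, 11, 8]
Visit 5; enqueue 6, 12 → queue [2, 11, 8, 6, 12]
Visit 2; enqueue 15, 1 → queue [11, 8, 6, 12, 15, 1]
Visit 11; enqueue 3, 7 → queue [8, 6, 12, 15, 1, 3, 7]
Visit 8; enqueue 14, 9 → queue [6, 12, 15, 1, 3, 7, 14, 9]
Visit 6 → queue [12, 15, 1, 3, 7, 14, 9]
Visit 12; enqueue 13 → queue [15, 1, 3, 7, 14, 9, 13]
Visit 15; enqueue 4 → queue [1, 3, 7, 14, 9, 13, 4]
Visit 1 → queue [3, 7, 14, 9, 13, 4]
Visit 3 → queue [7, 14, 9, 13, 4]
Visit 7 → queue [14, 9, 13, 4]
Visit 14 → queue [9, 13, 4]
Visit 9 → queue [13, 4]
Visit 13 → queue [4]
Visit 4 → queue []

Visit order: 0, 10, 5, 2, 11, 8, 6, 12, 15, 1, 3, 7, 14, 9, 13, 4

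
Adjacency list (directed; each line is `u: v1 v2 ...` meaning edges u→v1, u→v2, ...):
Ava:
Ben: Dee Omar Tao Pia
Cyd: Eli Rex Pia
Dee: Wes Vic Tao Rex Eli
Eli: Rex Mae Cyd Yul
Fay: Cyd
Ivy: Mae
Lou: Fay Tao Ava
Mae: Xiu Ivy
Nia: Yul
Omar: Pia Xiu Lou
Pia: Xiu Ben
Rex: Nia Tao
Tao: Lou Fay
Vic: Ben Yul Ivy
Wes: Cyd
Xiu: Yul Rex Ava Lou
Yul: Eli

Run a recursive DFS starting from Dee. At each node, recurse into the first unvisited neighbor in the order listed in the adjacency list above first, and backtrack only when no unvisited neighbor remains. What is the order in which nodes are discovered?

Visit Dee
Dee → Wes
Wes → Cyd
Cyd → Eli
Eli → Rex
Rex → Nia
Nia → Yul
Rex → Tao
Tao → Lou
Lou → Fay
Lou → Ava
Eli → Mae
Mae → Xiu
Mae → Ivy
Cyd → Pia
Pia → Ben
Ben → Omar
Dee → Vic

Dee → Wes → Cyd → Eli → Rex → Nia → Yul → Tao → Lou → Fay → Ava → Mae → Xiu → Ivy → Pia → Ben → Omar → Vic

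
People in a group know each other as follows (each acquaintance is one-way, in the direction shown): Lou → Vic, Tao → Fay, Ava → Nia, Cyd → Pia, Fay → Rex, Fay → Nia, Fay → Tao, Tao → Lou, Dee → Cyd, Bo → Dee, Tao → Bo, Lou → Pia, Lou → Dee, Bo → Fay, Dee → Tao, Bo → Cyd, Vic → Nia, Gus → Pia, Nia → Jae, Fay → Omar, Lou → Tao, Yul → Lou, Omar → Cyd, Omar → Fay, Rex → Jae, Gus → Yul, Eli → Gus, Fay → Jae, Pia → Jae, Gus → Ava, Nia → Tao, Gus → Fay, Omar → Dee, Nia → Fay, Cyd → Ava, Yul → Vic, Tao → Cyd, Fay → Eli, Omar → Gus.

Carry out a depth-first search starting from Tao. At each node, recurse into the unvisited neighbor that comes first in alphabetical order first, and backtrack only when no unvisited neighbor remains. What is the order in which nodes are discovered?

Visit Tao
Tao → Bo
Bo → Cyd
Cyd → Ava
Ava → Nia
Nia → Fay
Fay → Eli
Eli → Gus
Gus → Pia
Pia → Jae
Gus → Yul
Yul → Lou
Lou → Dee
Lou → Vic
Fay → Omar
Fay → Rex

Tao Bo Cyd Ava Nia Fay Eli Gus Pia Jae Yul Lou Dee Vic Omar Rex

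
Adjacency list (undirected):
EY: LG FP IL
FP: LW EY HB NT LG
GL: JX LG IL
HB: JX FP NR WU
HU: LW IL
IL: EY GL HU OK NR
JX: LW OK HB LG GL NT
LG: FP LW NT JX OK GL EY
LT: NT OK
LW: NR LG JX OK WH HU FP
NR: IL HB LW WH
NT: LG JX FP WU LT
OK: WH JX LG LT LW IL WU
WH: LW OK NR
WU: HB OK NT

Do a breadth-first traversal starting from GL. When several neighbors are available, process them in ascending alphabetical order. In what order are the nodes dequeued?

Visit GL; enqueue IL, JX, LG → queue [IL, JX, LG]
Visit IL; enqueue EY, HU, NR, OK → queue [JX, LG, EY, HU, NR, OK]
Visit JX; enqueue HB, LW, NT → queue [LG, EY, HU, NR, OK, HB, LW, NT]
Visit LG; enqueue FP → queue [EY, HU, NR, OK, HB, LW, NT, FP]
Visit EY → queue [HU, NR, OK, HB, LW, NT, FP]
Visit HU → queue [NR, OK, HB, LW, NT, FP]
Visit NR; enqueue WH → queue [OK, HB, LW, NT, FP, WH]
Visit OK; enqueue LT, WU → queue [HB, LW, NT, FP, WH, LT, WU]
Visit HB → queue [LW, NT, FP, WH, LT, WU]
Visit LW → queue [NT, FP, WH, LT, WU]
Visit NT → queue [FP, WH, LT, WU]
Visit FP → queue [WH, LT, WU]
Visit WH → queue [LT, WU]
Visit LT → queue [WU]
Visit WU → queue []

GL → IL → JX → LG → EY → HU → NR → OK → HB → LW → NT → FP → WH → LT → WU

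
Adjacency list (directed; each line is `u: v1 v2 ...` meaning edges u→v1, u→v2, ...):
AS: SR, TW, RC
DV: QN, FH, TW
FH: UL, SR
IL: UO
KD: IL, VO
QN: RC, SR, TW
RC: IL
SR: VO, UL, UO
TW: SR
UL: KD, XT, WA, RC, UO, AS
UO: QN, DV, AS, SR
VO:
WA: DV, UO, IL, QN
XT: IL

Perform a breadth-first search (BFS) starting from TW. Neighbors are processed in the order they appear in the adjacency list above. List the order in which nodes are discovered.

Visit TW; enqueue SR → queue [SR]
Visit SR; enqueue VO, UL, UO → queue [VO, UL, UO]
Visit VO → queue [UL, UO]
Visit UL; enqueue KD, XT, WA, RC, AS → queue [UO, KD, XT, WA, RC, AS]
Visit UO; enqueue QN, DV → queue [KD, XT, WA, RC, AS, QN, DV]
Visit KD; enqueue IL → queue [XT, WA, RC, AS, QN, DV, IL]
Visit XT → queue [WA, RC, AS, QN, DV, IL]
Visit WA → queue [RC, AS, QN, DV, IL]
Visit RC → queue [AS, QN, DV, IL]
Visit AS → queue [QN, DV, IL]
Visit QN → queue [DV, IL]
Visit DV; enqueue FH → queue [IL, FH]
Visit IL → queue [FH]
Visit FH → queue []

TW -> SR -> VO -> UL -> UO -> KD -> XT -> WA -> RC -> AS -> QN -> DV -> IL -> FH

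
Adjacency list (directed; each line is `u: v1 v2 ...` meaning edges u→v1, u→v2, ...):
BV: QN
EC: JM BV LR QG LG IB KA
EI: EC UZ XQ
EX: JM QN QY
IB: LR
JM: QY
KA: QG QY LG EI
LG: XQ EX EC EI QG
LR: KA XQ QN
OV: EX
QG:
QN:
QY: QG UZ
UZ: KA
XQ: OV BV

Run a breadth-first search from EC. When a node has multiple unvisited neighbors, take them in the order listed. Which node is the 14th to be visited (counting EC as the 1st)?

Visit EC; enqueue JM, BV, LR, QG, LG, IB, KA → queue [JM, BV, LR, QG, LG, IB, KA]
Visit JM; enqueue QY → queue [BV, LR, QG, LG, IB, KA, QY]
Visit BV; enqueue QN → queue [LR, QG, LG, IB, KA, QY, QN]
Visit LR; enqueue XQ → queue [QG, LG, IB, KA, QY, QN, XQ]
Visit QG → queue [LG, IB, KA, QY, QN, XQ]
Visit LG; enqueue EX, EI → queue [IB, KA, QY, QN, XQ, EX, EI]
Visit IB → queue [KA, QY, QN, XQ, EX, EI]
Visit KA → queue [QY, QN, XQ, EX, EI]
Visit QY; enqueue UZ → queue [QN, XQ, EX, EI, UZ]
Visit QN → queue [XQ, EX, EI, UZ]
Visit XQ; enqueue OV → queue [EX, EI, UZ, OV]
Visit EX → queue [EI, UZ, OV]
Visit EI → queue [UZ, OV]
Visit UZ → queue [OV]
Visit OV → queue []

Visit order: EC, JM, BV, LR, QG, LG, IB, KA, QY, QN, XQ, EX, EI, UZ, OV

UZ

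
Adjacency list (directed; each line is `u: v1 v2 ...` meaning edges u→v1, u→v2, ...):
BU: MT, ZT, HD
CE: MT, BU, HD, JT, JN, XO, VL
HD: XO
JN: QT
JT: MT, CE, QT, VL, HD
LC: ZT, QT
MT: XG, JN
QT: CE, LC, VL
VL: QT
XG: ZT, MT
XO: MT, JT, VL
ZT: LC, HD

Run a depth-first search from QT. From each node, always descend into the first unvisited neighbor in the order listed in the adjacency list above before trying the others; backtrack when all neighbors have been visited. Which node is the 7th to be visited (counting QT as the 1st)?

HD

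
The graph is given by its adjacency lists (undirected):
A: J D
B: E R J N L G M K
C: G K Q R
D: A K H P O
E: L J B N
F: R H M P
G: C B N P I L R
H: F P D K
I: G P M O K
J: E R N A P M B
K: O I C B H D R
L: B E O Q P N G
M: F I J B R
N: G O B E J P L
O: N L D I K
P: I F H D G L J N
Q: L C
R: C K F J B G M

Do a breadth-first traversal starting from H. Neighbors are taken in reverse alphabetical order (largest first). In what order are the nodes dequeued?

H, P, K, F, D, N, L, J, I, G, R, O, C, B, M, A, E, Q

Visit H; enqueue P, K, F, D → queue [P, K, F, D]
Visit P; enqueue N, L, J, I, G → queue [K, F, D, N, L, J, I, G]
Visit K; enqueue R, O, C, B → queue [F, D, N, L, J, I, G, R, O, C, B]
Visit F; enqueue M → queue [D, N, L, J, I, G, R, O, C, B, M]
Visit D; enqueue A → queue [N, L, J, I, G, R, O, C, B, M, A]
Visit N; enqueue E → queue [L, J, I, G, R, O, C, B, M, A, E]
Visit L; enqueue Q → queue [J, I, G, R, O, C, B, M, A, E, Q]
Visit J → queue [I, G, R, O, C, B, M, A, E, Q]
Visit I → queue [G, R, O, C, B, M, A, E, Q]
Visit G → queue [R, O, C, B, M, A, E, Q]
Visit R → queue [O, C, B, M, A, E, Q]
Visit O → queue [C, B, M, A, E, Q]
Visit C → queue [B, M, A, E, Q]
Visit B → queue [M, A, E, Q]
Visit M → queue [A, E, Q]
Visit A → queue [E, Q]
Visit E → queue [Q]
Visit Q → queue []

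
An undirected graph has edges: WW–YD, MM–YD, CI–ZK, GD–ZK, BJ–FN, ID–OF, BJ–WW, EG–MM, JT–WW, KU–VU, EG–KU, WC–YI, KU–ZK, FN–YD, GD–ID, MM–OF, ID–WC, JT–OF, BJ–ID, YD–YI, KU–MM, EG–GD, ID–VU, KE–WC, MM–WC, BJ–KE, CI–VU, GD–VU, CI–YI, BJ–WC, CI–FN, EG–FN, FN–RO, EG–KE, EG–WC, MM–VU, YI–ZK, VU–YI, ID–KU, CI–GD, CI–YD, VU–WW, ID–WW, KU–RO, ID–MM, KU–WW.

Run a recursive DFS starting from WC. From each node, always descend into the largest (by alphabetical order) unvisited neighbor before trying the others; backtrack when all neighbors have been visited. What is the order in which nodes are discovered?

WC -> YI -> ZK -> KU -> WW -> YD -> MM -> VU -> ID -> OF -> JT -> GD -> EG -> KE -> BJ -> FN -> RO -> CI

Visit WC
WC → YI
YI → ZK
ZK → KU
KU → WW
WW → YD
YD → MM
MM → VU
VU → ID
ID → OF
OF → JT
ID → GD
GD → EG
EG → KE
KE → BJ
BJ → FN
FN → RO
FN → CI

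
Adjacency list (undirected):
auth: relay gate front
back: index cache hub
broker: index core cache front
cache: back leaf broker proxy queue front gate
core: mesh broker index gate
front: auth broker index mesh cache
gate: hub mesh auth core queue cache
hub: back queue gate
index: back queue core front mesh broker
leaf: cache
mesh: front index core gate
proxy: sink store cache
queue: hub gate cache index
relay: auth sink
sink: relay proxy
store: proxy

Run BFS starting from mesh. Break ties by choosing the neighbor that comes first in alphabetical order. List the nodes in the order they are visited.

Visit mesh; enqueue core, front, gate, index → queue [core, front, gate, index]
Visit core; enqueue broker → queue [front, gate, index, broker]
Visit front; enqueue auth, cache → queue [gate, index, broker, auth, cache]
Visit gate; enqueue hub, queue → queue [index, broker, auth, cache, hub, queue]
Visit index; enqueue back → queue [broker, auth, cache, hub, queue, back]
Visit broker → queue [auth, cache, hub, queue, back]
Visit auth; enqueue relay → queue [cache, hub, queue, back, relay]
Visit cache; enqueue leaf, proxy → queue [hub, queue, back, relay, leaf, proxy]
Visit hub → queue [queue, back, relay, leaf, proxy]
Visit queue → queue [back, relay, leaf, proxy]
Visit back → queue [relay, leaf, proxy]
Visit relay; enqueue sink → queue [leaf, proxy, sink]
Visit leaf → queue [proxy, sink]
Visit proxy; enqueue store → queue [sink, store]
Visit sink → queue [store]
Visit store → queue []

mesh -> core -> front -> gate -> index -> broker -> auth -> cache -> hub -> queue -> back -> relay -> leaf -> proxy -> sink -> store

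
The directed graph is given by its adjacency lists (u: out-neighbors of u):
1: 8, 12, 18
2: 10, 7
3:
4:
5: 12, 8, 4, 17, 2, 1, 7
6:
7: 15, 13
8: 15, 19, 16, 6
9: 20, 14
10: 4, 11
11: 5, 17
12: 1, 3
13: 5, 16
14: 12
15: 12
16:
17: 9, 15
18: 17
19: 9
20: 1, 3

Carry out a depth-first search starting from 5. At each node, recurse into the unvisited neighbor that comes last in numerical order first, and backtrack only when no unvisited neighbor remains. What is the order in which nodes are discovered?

5, 17, 15, 12, 3, 1, 18, 8, 19, 9, 20, 14, 16, 6, 7, 13, 4, 2, 10, 11

Visit 5
5 → 17
17 → 15
15 → 12
12 → 3
12 → 1
1 → 18
1 → 8
8 → 19
19 → 9
9 → 20
9 → 14
8 → 16
8 → 6
5 → 7
7 → 13
5 → 4
5 → 2
2 → 10
10 → 11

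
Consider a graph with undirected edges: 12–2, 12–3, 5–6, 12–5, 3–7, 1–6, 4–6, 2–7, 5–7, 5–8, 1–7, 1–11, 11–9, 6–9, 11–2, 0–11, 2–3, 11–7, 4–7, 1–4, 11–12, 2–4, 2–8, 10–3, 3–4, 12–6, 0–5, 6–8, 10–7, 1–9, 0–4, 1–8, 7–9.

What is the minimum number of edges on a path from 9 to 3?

Level 0: 9
Level 1: 1, 6, 7, 11
Level 2: 0, 2, 3, 4, 5, 8, 10, 12
3 first appears at level 2.

2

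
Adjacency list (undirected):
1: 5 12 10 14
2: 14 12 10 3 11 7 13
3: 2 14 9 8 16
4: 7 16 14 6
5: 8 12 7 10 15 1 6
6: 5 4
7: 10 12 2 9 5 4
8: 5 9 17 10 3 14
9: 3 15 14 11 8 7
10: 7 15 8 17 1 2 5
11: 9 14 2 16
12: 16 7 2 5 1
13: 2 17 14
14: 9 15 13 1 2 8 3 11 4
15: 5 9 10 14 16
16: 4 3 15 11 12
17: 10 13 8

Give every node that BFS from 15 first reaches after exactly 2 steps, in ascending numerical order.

Level 0: 15
Level 1: 5, 9, 10, 14, 16
Level 2: 1, 2, 3, 4, 6, 7, 8, 11, 12, 13, 17

1, 2, 3, 4, 6, 7, 8, 11, 12, 13, 17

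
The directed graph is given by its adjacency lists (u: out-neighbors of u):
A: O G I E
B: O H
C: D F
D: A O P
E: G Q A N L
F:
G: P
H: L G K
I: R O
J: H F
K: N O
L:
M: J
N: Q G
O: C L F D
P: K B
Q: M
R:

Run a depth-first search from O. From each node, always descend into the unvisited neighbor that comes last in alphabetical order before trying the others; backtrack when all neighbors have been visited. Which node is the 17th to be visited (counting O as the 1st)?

E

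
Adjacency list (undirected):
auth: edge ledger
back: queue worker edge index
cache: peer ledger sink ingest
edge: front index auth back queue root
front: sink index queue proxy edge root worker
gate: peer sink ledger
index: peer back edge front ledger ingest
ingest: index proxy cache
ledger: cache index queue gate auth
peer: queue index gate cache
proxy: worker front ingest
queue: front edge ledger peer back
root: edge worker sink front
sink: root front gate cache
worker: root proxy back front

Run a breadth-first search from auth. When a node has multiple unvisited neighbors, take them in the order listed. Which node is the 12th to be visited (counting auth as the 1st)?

Visit auth; enqueue edge, ledger → queue [edge, ledger]
Visit edge; enqueue front, index, back, queue, root → queue [ledger, front, index, back, queue, root]
Visit ledger; enqueue cache, gate → queue [front, index, back, queue, root, cache, gate]
Visit front; enqueue sink, proxy, worker → queue [index, back, queue, root, cache, gate, sink, proxy, worker]
Visit index; enqueue peer, ingest → queue [back, queue, root, cache, gate, sink, proxy, worker, peer, ingest]
Visit back → queue [queue, root, cache, gate, sink, proxy, worker, peer, ingest]
Visit queue → queue [root, cache, gate, sink, proxy, worker, peer, ingest]
Visit root → queue [cache, gate, sink, proxy, worker, peer, ingest]
Visit cache → queue [gate, sink, proxy, worker, peer, ingest]
Visit gate → queue [sink, proxy, worker, peer, ingest]
Visit sink → queue [proxy, worker, peer, ingest]
Visit proxy → queue [worker, peer, ingest]
Visit worker → queue [peer, ingest]
Visit peer → queue [ingest]
Visit ingest → queue []

Visit order: auth, edge, ledger, front, index, back, queue, root, cache, gate, sink, proxy, worker, peer, ingest

proxy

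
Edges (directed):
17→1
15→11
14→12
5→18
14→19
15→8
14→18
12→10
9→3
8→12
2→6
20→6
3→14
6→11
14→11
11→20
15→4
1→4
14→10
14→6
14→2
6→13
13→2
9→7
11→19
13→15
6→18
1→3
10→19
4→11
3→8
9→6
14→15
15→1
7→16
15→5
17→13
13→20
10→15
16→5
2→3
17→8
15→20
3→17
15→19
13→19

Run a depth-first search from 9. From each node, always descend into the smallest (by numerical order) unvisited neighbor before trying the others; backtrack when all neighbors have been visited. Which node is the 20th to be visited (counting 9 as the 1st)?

Visit 9
9 → 3
3 → 8
8 → 12
12 → 10
10 → 15
15 → 1
1 → 4
4 → 11
11 → 19
11 → 20
20 → 6
6 → 13
13 → 2
6 → 18
15 → 5
3 → 14
3 → 17
9 → 7
7 → 16

Visit order: 9, 3, 8, 12, 10, 15, 1, 4, 11, 19, 20, 6, 13, 2, 18, 5, 14, 17, 7, 16

16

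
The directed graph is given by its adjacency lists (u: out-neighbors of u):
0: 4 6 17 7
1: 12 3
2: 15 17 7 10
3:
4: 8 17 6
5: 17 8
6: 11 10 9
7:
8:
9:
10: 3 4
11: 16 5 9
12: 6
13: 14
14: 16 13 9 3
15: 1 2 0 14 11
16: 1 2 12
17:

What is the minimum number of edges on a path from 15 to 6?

2

Level 0: 15
Level 1: 0, 1, 2, 11, 14
Level 2: 3, 4, 5, 6, 7, 9, 10, 12, 13, 16, 17
Level 3: 8
6 first appears at level 2.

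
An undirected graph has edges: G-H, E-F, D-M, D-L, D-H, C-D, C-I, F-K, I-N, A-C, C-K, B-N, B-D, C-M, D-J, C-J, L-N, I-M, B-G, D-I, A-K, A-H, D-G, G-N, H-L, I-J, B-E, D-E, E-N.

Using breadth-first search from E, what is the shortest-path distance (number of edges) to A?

3

Level 0: E
Level 1: B, D, F, N
Level 2: C, G, H, I, J, K, L, M
Level 3: A
A first appears at level 3.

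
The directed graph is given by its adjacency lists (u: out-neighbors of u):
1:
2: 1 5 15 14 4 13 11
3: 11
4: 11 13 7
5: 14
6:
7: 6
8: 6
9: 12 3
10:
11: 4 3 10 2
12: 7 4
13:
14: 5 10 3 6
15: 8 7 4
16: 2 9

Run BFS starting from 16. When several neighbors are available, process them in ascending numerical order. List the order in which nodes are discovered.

Visit 16; enqueue 2, 9 → queue [2, 9]
Visit 2; enqueue 1, 4, 5, 11, 13, 14, 15 → queue [9, 1, 4, 5, 11, 13, 14, 15]
Visit 9; enqueue 3, 12 → queue [1, 4, 5, 11, 13, 14, 15, 3, 12]
Visit 1 → queue [4, 5, 11, 13, 14, 15, 3, 12]
Visit 4; enqueue 7 → queue [5, 11, 13, 14, 15, 3, 12, 7]
Visit 5 → queue [11, 13, 14, 15, 3, 12, 7]
Visit 11; enqueue 10 → queue [13, 14, 15, 3, 12, 7, 10]
Visit 13 → queue [14, 15, 3, 12, 7, 10]
Visit 14; enqueue 6 → queue [15, 3, 12, 7, 10, 6]
Visit 15; enqueue 8 → queue [3, 12, 7, 10, 6, 8]
Visit 3 → queue [12, 7, 10, 6, 8]
Visit 12 → queue [7, 10, 6, 8]
Visit 7 → queue [10, 6, 8]
Visit 10 → queue [6, 8]
Visit 6 → queue [8]
Visit 8 → queue []

16 → 2 → 9 → 1 → 4 → 5 → 11 → 13 → 14 → 15 → 3 → 12 → 7 → 10 → 6 → 8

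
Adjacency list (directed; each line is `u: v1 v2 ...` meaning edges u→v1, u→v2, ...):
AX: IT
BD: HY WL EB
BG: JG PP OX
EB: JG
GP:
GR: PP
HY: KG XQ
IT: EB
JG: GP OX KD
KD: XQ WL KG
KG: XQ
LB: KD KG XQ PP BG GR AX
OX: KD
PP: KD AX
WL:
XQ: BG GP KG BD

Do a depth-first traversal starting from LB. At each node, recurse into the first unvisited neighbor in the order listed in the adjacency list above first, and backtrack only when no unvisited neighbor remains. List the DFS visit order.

LB, KD, XQ, BG, JG, GP, OX, PP, AX, IT, EB, KG, BD, HY, WL, GR

Visit LB
LB → KD
KD → XQ
XQ → BG
BG → JG
JG → GP
JG → OX
BG → PP
PP → AX
AX → IT
IT → EB
XQ → KG
XQ → BD
BD → HY
BD → WL
LB → GR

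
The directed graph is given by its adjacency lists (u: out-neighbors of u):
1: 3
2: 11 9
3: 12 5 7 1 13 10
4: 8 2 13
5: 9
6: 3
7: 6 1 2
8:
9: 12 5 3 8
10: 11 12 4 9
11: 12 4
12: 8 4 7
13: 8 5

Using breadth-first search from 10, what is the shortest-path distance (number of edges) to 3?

2

Level 0: 10
Level 1: 4, 9, 11, 12
Level 2: 2, 3, 5, 7, 8, 13
Level 3: 1, 6
3 first appears at level 2.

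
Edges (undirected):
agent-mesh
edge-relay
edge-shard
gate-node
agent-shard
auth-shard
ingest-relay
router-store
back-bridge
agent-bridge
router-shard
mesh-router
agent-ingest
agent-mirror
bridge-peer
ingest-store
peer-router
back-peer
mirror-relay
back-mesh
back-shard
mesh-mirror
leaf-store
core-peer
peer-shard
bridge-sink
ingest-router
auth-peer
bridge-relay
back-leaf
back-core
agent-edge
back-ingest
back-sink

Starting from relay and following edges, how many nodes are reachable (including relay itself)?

BFS from relay visits: relay, mirror, ingest, edge, bridge, mesh, agent, store, router, back, shard, sink, peer, leaf, core, auth
Reachable nodes: 16 of 18 total.

16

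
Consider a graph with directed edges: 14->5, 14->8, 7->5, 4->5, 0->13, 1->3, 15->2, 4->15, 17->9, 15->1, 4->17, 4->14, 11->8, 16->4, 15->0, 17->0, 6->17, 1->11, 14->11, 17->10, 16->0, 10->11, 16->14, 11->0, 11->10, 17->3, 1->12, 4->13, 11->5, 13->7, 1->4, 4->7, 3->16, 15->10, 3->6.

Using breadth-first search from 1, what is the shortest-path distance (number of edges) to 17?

2

Level 0: 1
Level 1: 3, 4, 11, 12
Level 2: 0, 5, 6, 7, 8, 10, 13, 14, 15, 16, 17
Level 3: 2, 9
17 first appears at level 2.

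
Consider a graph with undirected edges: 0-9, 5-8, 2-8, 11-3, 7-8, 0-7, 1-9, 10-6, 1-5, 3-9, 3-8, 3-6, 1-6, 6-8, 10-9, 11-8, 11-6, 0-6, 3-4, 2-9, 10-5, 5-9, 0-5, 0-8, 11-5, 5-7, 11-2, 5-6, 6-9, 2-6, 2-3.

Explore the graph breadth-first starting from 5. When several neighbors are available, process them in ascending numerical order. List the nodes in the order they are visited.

5, 0, 1, 6, 7, 8, 9, 10, 11, 2, 3, 4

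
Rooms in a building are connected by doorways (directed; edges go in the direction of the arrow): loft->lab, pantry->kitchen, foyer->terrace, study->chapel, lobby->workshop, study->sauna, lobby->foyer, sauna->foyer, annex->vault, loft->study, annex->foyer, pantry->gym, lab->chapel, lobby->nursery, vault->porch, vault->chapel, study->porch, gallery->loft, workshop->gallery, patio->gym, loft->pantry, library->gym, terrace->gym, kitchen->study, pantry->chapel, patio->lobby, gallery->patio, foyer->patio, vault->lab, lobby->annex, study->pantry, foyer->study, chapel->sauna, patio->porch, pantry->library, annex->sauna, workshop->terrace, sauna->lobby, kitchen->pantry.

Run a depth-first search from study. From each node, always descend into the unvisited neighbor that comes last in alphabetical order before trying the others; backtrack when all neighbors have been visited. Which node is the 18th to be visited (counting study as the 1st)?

Visit study
study → sauna
sauna → lobby
lobby → workshop
workshop → terrace
terrace → gym
workshop → gallery
gallery → patio
patio → porch
gallery → loft
loft → pantry
pantry → library
pantry → kitchen
pantry → chapel
loft → lab
lobby → nursery
lobby → foyer
lobby → annex
annex → vault

Visit order: study, sauna, lobby, workshop, terrace, gym, gallery, patio, porch, loft, pantry, library, kitchen, chapel, lab, nursery, foyer, annex, vault

annex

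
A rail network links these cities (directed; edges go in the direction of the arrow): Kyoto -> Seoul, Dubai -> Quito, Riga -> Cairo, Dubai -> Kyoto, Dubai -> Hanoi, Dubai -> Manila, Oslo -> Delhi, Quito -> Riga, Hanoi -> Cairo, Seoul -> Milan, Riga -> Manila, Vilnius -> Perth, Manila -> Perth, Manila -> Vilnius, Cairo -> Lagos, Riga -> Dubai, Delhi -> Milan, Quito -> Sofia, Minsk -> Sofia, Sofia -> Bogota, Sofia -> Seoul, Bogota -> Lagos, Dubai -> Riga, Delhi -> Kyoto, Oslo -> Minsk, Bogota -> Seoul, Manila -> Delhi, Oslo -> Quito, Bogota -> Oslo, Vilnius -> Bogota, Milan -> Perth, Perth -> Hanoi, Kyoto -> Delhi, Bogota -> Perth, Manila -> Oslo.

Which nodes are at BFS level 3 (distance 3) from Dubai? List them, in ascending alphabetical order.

Bogota, Lagos, Milan, Minsk

Level 0: Dubai
Level 1: Hanoi, Kyoto, Manila, Quito, Riga
Level 2: Cairo, Delhi, Oslo, Perth, Seoul, Sofia, Vilnius
Level 3: Bogota, Lagos, Milan, Minsk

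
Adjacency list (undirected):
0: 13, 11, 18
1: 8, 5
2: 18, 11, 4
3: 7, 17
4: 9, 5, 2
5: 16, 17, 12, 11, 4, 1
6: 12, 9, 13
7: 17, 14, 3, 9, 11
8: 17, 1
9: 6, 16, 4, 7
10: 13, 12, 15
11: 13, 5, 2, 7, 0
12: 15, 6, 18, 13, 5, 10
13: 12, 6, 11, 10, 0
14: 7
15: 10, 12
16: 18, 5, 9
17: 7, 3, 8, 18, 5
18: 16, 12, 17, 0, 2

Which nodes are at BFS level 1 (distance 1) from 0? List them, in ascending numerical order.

11, 13, 18

Level 0: 0
Level 1: 11, 13, 18
Level 2: 2, 5, 6, 7, 10, 12, 16, 17
Level 3: 1, 3, 4, 8, 9, 14, 15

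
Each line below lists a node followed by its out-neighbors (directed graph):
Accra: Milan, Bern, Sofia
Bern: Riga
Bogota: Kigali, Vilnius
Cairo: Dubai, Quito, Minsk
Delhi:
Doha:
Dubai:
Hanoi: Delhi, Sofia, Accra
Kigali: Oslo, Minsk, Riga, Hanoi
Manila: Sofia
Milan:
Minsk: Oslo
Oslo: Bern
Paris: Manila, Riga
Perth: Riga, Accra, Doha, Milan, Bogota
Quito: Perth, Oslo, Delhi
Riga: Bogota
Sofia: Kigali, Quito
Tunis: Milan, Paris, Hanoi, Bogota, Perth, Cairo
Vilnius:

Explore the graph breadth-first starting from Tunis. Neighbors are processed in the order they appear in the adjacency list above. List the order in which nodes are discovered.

Tunis Milan Paris Hanoi Bogota Perth Cairo Manila Riga Delhi Sofia Accra Kigali Vilnius Doha Dubai Quito Minsk Bern Oslo

Visit Tunis; enqueue Milan, Paris, Hanoi, Bogota, Perth, Cairo → queue [Milan, Paris, Hanoi, Bogota, Perth, Cairo]
Visit Milan → queue [Paris, Hanoi, Bogota, Perth, Cairo]
Visit Paris; enqueue Manila, Riga → queue [Hanoi, Bogota, Perth, Cairo, Manila, Riga]
Visit Hanoi; enqueue Delhi, Sofia, Accra → queue [Bogota, Perth, Cairo, Manila, Riga, Delhi, Sofia, Accra]
Visit Bogota; enqueue Kigali, Vilnius → queue [Perth, Cairo, Manila, Riga, Delhi, Sofia, Accra, Kigali, Vilnius]
Visit Perth; enqueue Doha → queue [Cairo, Manila, Riga, Delhi, Sofia, Accra, Kigali, Vilnius, Doha]
Visit Cairo; enqueue Dubai, Quito, Minsk → queue [Manila, Riga, Delhi, Sofia, Accra, Kigali, Vilnius, Doha, Dubai, Quito, Minsk]
Visit Manila → queue [Riga, Delhi, Sofia, Accra, Kigali, Vilnius, Doha, Dubai, Quito, Minsk]
Visit Riga → queue [Delhi, Sofia, Accra, Kigali, Vilnius, Doha, Dubai, Quito, Minsk]
Visit Delhi → queue [Sofia, Accra, Kigali, Vilnius, Doha, Dubai, Quito, Minsk]
Visit Sofia → queue [Accra, Kigali, Vilnius, Doha, Dubai, Quito, Minsk]
Visit Accra; enqueue Bern → queue [Kigali, Vilnius, Doha, Dubai, Quito, Minsk, Bern]
Visit Kigali; enqueue Oslo → queue [Vilnius, Doha, Dubai, Quito, Minsk, Bern, Oslo]
Visit Vilnius → queue [Doha, Dubai, Quito, Minsk, Bern, Oslo]
Visit Doha → queue [Dubai, Quito, Minsk, Bern, Oslo]
Visit Dubai → queue [Quito, Minsk, Bern, Oslo]
Visit Quito → queue [Minsk, Bern, Oslo]
Visit Minsk → queue [Bern, Oslo]
Visit Bern → queue [Oslo]
Visit Oslo → queue []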